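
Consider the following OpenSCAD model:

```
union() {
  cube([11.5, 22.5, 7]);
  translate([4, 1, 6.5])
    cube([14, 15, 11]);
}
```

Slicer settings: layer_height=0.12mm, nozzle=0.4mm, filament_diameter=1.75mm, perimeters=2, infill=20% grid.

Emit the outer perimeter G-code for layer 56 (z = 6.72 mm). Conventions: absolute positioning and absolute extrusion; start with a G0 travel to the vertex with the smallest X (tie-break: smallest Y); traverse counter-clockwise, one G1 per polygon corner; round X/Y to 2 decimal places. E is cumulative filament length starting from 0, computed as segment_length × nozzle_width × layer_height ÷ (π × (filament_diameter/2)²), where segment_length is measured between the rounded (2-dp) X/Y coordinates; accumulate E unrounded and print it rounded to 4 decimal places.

G0 X0.00 Y0.00 Z6.72
G1 X11.50 Y0.00 E0.2295
G1 X11.50 Y1.00 E0.2495
G1 X18.00 Y1.00 E0.3792
G1 X18.00 Y16.00 E0.6785
G1 X11.50 Y16.00 E0.8082
G1 X11.50 Y22.50 E0.9379
G1 X0.00 Y22.50 E1.1674
G1 X0.00 Y0.00 E1.6164

At z = 6.72 mm: the cube is present — its section is the full 11.5×22.5 rectangle; the cube at (4, 1) (footprint 14×15) is included at this height; Combining (union): the regions partially overlap (shared area 112.50 mm²), so overlapping operands fuse into one piece — 1 connected region. The outline is a single polygon with 8 vertices. Extrusion per mm of travel: 0.4 × 0.12 / (π × 0.875²) = 0.019956. Accumulating E over each segment gives final E = 1.6164.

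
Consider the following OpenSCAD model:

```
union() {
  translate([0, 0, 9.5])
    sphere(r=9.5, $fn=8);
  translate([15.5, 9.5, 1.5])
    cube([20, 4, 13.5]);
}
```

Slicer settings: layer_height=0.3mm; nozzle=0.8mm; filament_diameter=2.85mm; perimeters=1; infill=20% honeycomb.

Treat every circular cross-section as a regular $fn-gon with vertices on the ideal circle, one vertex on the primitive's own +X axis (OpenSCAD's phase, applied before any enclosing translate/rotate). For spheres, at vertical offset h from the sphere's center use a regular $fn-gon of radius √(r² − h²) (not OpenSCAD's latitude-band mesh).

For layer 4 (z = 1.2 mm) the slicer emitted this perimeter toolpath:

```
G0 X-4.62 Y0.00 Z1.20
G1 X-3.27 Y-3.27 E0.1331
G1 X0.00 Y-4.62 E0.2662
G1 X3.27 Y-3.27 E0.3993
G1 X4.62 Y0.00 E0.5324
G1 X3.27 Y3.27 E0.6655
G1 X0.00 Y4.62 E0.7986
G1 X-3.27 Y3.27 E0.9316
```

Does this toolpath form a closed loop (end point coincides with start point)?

Start point (G0): (-4.62, 0.00). End point (last G1): the path does not return to the start — open.

no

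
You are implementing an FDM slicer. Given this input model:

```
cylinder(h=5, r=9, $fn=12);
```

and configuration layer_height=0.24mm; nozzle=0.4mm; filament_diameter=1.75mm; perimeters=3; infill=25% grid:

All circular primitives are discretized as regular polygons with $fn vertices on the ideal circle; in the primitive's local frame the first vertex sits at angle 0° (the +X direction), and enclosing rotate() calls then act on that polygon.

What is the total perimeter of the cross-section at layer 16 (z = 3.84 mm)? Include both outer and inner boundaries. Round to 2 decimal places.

At z = 3.84 mm: the r=9 cylinder contributes a regular 12-gon of circumradius 9 (perimeter = 2·12·9.000·sin(180°/12) = 55.90 mm). Overall, the cross-section is a single solid region. Total boundary length (outer) = 55.90 mm.

55.90 mm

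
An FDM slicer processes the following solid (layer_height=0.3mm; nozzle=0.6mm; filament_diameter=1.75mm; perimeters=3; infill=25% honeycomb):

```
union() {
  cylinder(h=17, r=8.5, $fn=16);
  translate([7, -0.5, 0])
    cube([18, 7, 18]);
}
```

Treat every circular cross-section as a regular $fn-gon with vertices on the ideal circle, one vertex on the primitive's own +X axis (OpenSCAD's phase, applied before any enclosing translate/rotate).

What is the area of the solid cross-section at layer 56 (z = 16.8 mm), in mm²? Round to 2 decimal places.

At z = 16.8 mm: the r=8.5 cylinder gives a regular 16-gon of circumradius 8.5 (constant along its height) (area = (16/2)·8.500²·sin(360°/16) = 221.19 mm²); the cube at (7, -0.5) is present — its section is the full 18×7 rectangle (area 126.00 mm²); Taking the union: the regions partially overlap — summed areas 347.19 mm² minus the doubly-counted overlap 5.10 mm² gives 342.09 mm² — area = 342.09 mm². Overall, the cross-section is a single solid region. Net area = 342.09 mm².

342.09 mm²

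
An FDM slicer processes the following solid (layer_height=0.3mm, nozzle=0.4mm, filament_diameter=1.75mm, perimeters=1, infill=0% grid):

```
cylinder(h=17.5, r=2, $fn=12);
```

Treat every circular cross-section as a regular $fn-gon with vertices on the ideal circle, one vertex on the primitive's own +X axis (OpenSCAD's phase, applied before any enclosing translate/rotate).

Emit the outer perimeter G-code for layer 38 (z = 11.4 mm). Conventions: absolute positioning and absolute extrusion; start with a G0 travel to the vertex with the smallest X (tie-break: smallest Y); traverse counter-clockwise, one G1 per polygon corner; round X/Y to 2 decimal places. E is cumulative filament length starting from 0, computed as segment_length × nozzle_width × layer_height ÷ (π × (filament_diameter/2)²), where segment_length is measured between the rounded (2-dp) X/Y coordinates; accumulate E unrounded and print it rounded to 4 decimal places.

At z = 11.4 mm: the cylinder: section is a regular 12-gon, circumradius r=2. The outline is a single polygon with 12 vertices. Extrusion per mm of travel: 0.4 × 0.3 / (π × 0.875²) = 0.049890. Accumulating E over each segment gives final E = 0.6194.

G0 X-2.00 Y0.00 Z11.40
G1 X-1.73 Y-1.00 E0.0517
G1 X-1.00 Y-1.73 E0.1032
G1 X0.00 Y-2.00 E0.1549
G1 X1.00 Y-1.73 E0.2065
G1 X1.73 Y-1.00 E0.2580
G1 X2.00 Y0.00 E0.3097
G1 X1.73 Y1.00 E0.3614
G1 X1.00 Y1.73 E0.4129
G1 X0.00 Y2.00 E0.4646
G1 X-1.00 Y1.73 E0.5163
G1 X-1.73 Y1.00 E0.5678
G1 X-2.00 Y0.00 E0.6194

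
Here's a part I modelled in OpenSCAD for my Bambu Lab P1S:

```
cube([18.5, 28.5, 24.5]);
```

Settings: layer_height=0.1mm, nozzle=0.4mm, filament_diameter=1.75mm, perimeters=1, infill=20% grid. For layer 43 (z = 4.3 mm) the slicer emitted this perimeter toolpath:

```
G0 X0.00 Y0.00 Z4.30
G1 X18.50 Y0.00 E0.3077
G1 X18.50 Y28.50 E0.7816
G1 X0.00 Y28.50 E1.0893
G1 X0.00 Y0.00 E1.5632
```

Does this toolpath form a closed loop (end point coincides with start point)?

Start point (G0): (0.00, 0.00). End point (last G1): the path returns to the start — closed.

yes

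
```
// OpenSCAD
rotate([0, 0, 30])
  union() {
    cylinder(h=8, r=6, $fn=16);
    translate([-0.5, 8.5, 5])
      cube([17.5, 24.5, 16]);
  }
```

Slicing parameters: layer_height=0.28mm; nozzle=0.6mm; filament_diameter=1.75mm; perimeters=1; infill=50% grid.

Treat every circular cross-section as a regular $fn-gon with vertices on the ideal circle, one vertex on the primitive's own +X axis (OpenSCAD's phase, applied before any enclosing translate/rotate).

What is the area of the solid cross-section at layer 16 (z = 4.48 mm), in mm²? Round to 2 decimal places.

110.21 mm²

At z = 4.48 mm: the cylinder: section is a regular 16-gon, circumradius r=6 (area = (16/2)·6.000²·sin(360°/16) = 110.21 mm²); the cube at (-0.5, 8.5) is not intersected at this z (z outside [5, 21]); Merging all regions: only the r=6 cylinder is present, so the union is just that shape — area = 110.21 mm²; (whole slice rotated 30° about Z — lengths, areas and connectivity unchanged). Overall, the cross-section is a single solid region. Net area = 110.21 mm².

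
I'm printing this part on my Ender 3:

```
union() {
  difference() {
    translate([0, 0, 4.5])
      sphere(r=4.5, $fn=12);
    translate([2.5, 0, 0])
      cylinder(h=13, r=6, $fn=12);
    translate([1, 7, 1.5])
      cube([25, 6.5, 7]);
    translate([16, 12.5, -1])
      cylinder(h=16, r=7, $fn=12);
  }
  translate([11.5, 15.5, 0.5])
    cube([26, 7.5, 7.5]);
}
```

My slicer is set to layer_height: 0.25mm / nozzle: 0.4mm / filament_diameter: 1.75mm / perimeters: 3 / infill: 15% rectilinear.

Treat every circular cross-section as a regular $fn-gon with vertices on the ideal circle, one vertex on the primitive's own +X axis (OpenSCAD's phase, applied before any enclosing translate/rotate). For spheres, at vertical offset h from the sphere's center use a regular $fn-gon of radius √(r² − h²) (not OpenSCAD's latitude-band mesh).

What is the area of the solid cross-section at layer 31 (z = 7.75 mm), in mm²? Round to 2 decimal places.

At z = 7.75 mm: the sphere: section is a regular 12-gon, circumradius = √(r²−h²) = √(4.5²−3.25²) = 3.112 (area = (12/2)·3.112²·sin(360°/12) = 29.06 mm²); the r=6 cylinder at (2.5, 0) contributes a regular 12-gon of circumradius 6 (area = (12/2)·6.000²·sin(360°/12) = 108.00 mm²); the cube at (1, 7) is present — its section is the full 25×6.5 rectangle (area 162.50 mm²); the cylinder at (16, 12.5): section is a regular 12-gon, circumradius r=7 (area = (12/2)·7.000²·sin(360°/12) = 147.00 mm²); After the difference (first − rest): starting from the r=4.5 sphere (29.06 mm²), the r=6 cylinder at (2.5, 0) covers all of what remains (removes everything); the 25×6.5 cube at (1, 7) misses the remaining region (no effect); the r=7 cylinder at (16, 12.5) misses the remaining region (no effect) — nothing remains; the cube at (11.5, 15.5) (footprint 26×7.5) is included at this height (area 195.00 mm²); Taking the union: only the 26×7.5 cube at (11.5, 15.5) is present, so the union is just that shape — area = 195.00 mm². Overall, the cross-section is a single solid region. Net area = 195.00 mm².

195.00 mm²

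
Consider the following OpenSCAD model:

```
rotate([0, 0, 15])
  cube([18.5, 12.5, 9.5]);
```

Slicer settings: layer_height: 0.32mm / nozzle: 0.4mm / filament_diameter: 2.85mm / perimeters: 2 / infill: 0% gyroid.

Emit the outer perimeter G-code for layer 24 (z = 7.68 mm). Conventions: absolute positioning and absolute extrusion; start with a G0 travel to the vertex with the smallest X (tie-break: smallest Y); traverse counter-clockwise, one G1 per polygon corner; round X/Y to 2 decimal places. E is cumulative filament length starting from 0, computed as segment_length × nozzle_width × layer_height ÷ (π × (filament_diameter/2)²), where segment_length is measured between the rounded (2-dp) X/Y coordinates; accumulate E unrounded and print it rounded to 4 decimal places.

G0 X-3.24 Y12.07 Z7.68
G1 X0.00 Y0.00 E0.2508
G1 X17.87 Y4.79 E0.6220
G1 X14.63 Y16.86 E0.8727
G1 X-3.24 Y12.07 E1.2439

At z = 7.68 mm: the cube (footprint 18.5×12.5) is included at this height; (whole slice rotated 15° about Z — lengths, areas and connectivity unchanged). The outline is a single polygon with 4 vertices. Extrusion per mm of travel: 0.4 × 0.32 / (π × 1.425²) = 0.020065. Accumulating E over each segment gives final E = 1.2439.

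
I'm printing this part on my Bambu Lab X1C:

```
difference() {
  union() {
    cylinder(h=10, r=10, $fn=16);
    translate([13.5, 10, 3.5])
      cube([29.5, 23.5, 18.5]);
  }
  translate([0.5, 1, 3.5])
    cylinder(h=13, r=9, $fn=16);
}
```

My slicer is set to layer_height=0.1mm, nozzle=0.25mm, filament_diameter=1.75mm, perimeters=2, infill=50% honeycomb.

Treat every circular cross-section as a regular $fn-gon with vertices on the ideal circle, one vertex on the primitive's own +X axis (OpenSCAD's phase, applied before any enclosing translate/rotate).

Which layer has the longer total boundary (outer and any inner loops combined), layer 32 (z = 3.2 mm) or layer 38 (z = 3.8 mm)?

Layer 32 (z = 3.2): the cylinder: section is a regular 16-gon, circumradius r=10 (perimeter = 2·16·10.000·sin(180°/16) = 62.43 mm); the cube at (13.5, 10) does not reach this height (z outside [3.5, 22]); Merging all regions: only the r=10 cylinder is present, so the union is just that shape — boundary = 62.43 mm; the cylinder at (0.5, 1) does not reach this height (z outside [3.5, 16.5]); After the difference (first − rest): none of the subtracted shapes is present at this height, so the result so far is unchanged — boundary = 62.43 mm. So its perimeter = 62.43 mm. Layer 38 (z = 3.8): the cylinder: section is a regular 16-gon, circumradius r=10 (perimeter = 2·16·10.000·sin(180°/16) = 62.43 mm); the cube at (13.5, 10) (footprint 29.5×23.5) is included at this height (perimeter 106.00 mm); Taking the union: the 2 present regions are separate (no shared area or edge), so areas and boundary lengths simply add and each stays a separate island — boundary = 168.43 mm; the r=9 cylinder at (0.5, 1) contributes a regular 16-gon of circumradius 9 (perimeter = 2·16·9.000·sin(180°/16) = 56.19 mm); Subtracting the remaining from the first: starting from that combined region, the r=9 cylinder at (0.5, 1) partially overlaps it — only the 247.16 mm² overlap (of its 247.98 mm²) is removed, clipping the outline — boundary = 209.48 mm. So its perimeter = 209.48 mm. Layer 38 is larger (209.48 vs 62.43 mm).

layer 38 (z = 3.8 mm)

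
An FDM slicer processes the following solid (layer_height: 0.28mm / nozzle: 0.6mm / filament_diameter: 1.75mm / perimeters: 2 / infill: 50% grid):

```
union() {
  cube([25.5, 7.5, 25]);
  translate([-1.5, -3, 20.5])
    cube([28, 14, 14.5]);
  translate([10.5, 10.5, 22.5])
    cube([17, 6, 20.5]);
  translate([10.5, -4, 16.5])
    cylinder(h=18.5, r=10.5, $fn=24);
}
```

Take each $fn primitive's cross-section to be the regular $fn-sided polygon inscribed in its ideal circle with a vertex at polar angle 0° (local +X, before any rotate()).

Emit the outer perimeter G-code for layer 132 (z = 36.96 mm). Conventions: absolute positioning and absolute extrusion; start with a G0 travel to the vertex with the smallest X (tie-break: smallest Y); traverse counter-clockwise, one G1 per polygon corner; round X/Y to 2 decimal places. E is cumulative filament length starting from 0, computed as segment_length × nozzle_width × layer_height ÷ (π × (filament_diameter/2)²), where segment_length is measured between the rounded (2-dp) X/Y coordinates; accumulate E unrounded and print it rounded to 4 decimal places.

At z = 36.96 mm: the cube is not intersected at this z (z outside [0, 25]); the cube at (-1.5, -3) is not intersected at this z (z outside [20.5, 35]); the cube at (10.5, 10.5) (footprint 17×6) is included at this height; the cylinder at (10.5, -4) is absent (z outside [16.5, 35]); Combining (union): only the 17×6 cube at (10.5, 10.5) is present, so the union is just that shape — 1 connected region. The outline is a single polygon with 4 vertices. Extrusion per mm of travel: 0.6 × 0.28 / (π × 0.875²) = 0.069846. Accumulating E over each segment gives final E = 3.2129.

G0 X10.50 Y10.50 Z36.96
G1 X27.50 Y10.50 E1.1874
G1 X27.50 Y16.50 E1.6065
G1 X10.50 Y16.50 E2.7939
G1 X10.50 Y10.50 E3.2129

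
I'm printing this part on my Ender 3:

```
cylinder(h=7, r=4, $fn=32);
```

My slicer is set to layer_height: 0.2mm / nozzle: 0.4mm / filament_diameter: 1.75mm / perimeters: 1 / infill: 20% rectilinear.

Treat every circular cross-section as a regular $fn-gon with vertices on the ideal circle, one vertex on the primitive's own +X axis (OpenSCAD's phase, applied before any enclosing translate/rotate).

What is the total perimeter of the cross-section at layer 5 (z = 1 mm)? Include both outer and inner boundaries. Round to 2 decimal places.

At z = 1 mm: the r=4 cylinder gives a regular 32-gon of circumradius 4 (constant along its height) (perimeter = 2·32·4.000·sin(180°/32) = 25.09 mm). Overall, the cross-section is a single solid region. Total boundary length (outer) = 25.09 mm.

25.09 mm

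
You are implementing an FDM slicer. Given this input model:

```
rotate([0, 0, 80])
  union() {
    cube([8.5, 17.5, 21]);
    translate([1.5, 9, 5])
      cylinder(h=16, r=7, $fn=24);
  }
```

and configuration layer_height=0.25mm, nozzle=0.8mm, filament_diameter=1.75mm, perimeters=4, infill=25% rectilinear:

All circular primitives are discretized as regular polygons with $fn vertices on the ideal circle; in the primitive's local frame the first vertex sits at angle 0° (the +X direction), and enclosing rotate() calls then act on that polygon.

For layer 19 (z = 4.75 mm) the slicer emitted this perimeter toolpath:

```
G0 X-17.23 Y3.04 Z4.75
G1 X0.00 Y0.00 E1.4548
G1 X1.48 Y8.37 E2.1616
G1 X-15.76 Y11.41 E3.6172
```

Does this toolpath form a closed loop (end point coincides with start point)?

Start point (G0): (-17.23, 3.04). End point (last G1): the path does not return to the start — open.

no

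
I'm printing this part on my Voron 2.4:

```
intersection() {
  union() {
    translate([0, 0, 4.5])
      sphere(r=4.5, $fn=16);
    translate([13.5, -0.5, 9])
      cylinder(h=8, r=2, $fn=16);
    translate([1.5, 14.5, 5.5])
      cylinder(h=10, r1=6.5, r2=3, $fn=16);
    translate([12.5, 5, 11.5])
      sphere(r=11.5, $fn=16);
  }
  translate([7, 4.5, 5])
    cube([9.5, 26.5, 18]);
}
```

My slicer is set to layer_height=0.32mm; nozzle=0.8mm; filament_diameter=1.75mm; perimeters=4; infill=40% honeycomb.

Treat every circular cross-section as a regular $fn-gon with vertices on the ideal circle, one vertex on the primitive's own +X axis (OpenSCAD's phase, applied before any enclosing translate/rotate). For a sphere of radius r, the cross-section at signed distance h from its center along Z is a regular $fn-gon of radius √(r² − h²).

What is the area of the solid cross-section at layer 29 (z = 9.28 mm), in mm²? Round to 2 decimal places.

107.02 mm²

At z = 9.28 mm: the sphere is not intersected at this z (|z−center|=4.780 > r=4.5); the r=2 cylinder at (13.5, -0.5) gives a regular 16-gon of circumradius 2 (constant along its height) (area = (16/2)·2.000²·sin(360°/16) = 12.25 mm²); the cone at (1.5, 14.5) (r1=6.5→r2=3) has section circumradius 5.177 here — a regular 16-gon (area = (16/2)·5.177²·sin(360°/16) = 82.05 mm²); the r=11.5 sphere at (12.5, 5) contributes a regular 16-gon of circumradius √(11.5²−2.22²) = 11.284 (area = (16/2)·11.284²·sin(360°/16) = 389.79 mm²); Taking the union: the regions partially overlap — summed areas 484.09 mm² minus the doubly-counted overlap 19.90 mm² gives 464.19 mm² — area = 464.19 mm²; the cube at (7, 4.5) (footprint 9.5×26.5) is included at this height (area 251.75 mm²); After intersecting: the 9.5×26.5 cube at (7, 4.5) partially overlaps the result so far; clipping to the common part keeps 107.02 mm² — area = 107.02 mm². Overall, the cross-section is a single solid region. Net area = 107.02 mm².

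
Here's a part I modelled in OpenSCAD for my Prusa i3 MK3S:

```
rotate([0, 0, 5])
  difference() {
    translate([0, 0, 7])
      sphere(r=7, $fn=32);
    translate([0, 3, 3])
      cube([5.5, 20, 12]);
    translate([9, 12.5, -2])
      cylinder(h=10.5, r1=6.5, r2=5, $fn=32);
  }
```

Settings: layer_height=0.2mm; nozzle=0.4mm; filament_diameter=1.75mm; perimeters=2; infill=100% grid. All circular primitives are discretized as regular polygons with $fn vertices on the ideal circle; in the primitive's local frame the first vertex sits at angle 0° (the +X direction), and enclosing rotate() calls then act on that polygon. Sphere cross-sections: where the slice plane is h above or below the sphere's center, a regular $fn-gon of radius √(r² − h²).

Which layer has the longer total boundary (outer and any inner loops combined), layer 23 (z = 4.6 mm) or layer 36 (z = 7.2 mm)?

layer 36 (z = 7.2 mm)

Layer 23 (z = 4.6): the r=7 sphere slices to a regular 32-gon of circumradius 6.576 (√(r²−h²) with h=2.4 from center) (perimeter = 2·32·6.576·sin(180°/32) = 41.25 mm); the 5.5×20 cube at (0, 3) contributes its full rectangle (perimeter 51.00 mm); the cone at (9, 12.5) (r1=6.5→r2=5) has section circumradius 5.557 here — a regular 32-gon (perimeter = 2·32·5.557·sin(180°/32) = 34.86 mm); Taking the first minus the rest: starting from the r=7 sphere, the 5.5×20 cube at (0, 3) partially overlaps it — only the 14.69 mm² overlap (of its 110.00 mm²) is removed, clipping the outline; the cone at (9, 12.5) misses the remaining region (no effect) — boundary = 44.40 mm; (whole slice rotated 5° about Z — lengths, areas and connectivity unchanged). So its perimeter = 44.40 mm. Layer 36 (z = 7.2): the sphere: section is a regular 32-gon, circumradius = √(r²−h²) = √(7²−0.2²) = 6.997 (perimeter = 2·32·6.997·sin(180°/32) = 43.89 mm); the cube at (0, 3) is present — its section is the full 5.5×20 rectangle (perimeter 51.00 mm); the cone at (9, 12.5) contributes a regular 32-gon of circumradius 5.186 (interpolated between r1=6.5 and r2=5 at t=0.876) (perimeter = 2·32·5.186·sin(180°/32) = 32.53 mm); Taking the first minus the rest: starting from the r=7 sphere, the 5.5×20 cube at (0, 3) partially overlaps it — only the 17.39 mm² overlap (of its 110.00 mm²) is removed, clipping the outline; the cone at (9, 12.5) misses the remaining region (no effect) — boundary = 48.31 mm; (whole slice rotated 5° about Z — lengths, areas and connectivity unchanged). So its perimeter = 48.31 mm. Layer 36 is larger (48.31 vs 44.40 mm).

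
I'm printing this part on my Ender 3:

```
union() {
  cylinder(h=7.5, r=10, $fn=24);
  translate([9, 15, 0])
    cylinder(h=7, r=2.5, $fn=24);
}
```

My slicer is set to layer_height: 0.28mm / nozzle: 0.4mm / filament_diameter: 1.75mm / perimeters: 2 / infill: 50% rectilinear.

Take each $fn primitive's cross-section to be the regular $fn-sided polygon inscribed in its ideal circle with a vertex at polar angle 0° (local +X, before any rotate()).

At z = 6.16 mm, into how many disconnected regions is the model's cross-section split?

2

At z = 6.16 mm: the r=10 cylinder gives a regular 24-gon of circumradius 10 (constant along its height); the cylinder at (9, 15): section is a regular 24-gon, circumradius r=2.5; Merging all regions: the 2 present regions are separate (no shared area or edge), so areas and boundary lengths simply add and each stays a separate island — 2 connected regions. The result has 2 disconnected regions.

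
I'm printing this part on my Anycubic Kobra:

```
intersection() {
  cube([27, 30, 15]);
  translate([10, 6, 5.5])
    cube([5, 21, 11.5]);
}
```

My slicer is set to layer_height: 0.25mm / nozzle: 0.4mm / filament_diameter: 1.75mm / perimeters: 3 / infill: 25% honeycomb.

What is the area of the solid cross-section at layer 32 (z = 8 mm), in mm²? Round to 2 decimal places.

At z = 8 mm: the cube is present — its section is the full 27×30 rectangle (area 810.00 mm²); the cube at (10, 6) (footprint 5×21) is included at this height (area 105.00 mm²); Keeping only the common overlap: the 5×21 cube at (10, 6) lies inside the 27×30 cube, so the common part is the 5×21 cube at (10, 6) itself — area = 105.00 mm². Overall, the cross-section is a single solid region. Net area = 105.00 mm².

105.00 mm²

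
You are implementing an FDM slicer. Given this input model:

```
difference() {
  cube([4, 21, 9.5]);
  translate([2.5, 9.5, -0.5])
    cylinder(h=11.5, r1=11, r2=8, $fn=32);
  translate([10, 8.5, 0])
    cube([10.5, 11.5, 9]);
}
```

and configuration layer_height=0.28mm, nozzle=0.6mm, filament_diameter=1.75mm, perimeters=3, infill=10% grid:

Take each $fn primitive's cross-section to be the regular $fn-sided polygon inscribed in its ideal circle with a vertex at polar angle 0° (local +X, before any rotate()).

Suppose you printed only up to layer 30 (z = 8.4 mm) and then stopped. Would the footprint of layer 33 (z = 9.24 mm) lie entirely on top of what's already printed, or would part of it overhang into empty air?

part overhangs

Compare the two slices. At z = 8.4: the cube is present — its section is the full 4×21 rectangle (area 84.00 mm²); the cone at (2.5, 9.5) (r1=11→r2=8) has section circumradius 8.678 here — a regular 32-gon (area = (32/2)·8.678²·sin(360°/32) = 235.08 mm²); the cube at (10, 8.5) (footprint 10.5×11.5) is included at this height (area 120.75 mm²); After the difference (first − rest): starting from the 4×21 cube (84.00 mm²), the cone at (2.5, 9.5) partially overlaps it — only the 68.46 mm² overlap (of its 235.08 mm²) is removed, clipping the outline; the 10.5×11.5 cube at (10, 8.5) misses the remaining region (no effect) — area = 15.54 mm². At z = 9.24: the cube is present — its section is the full 4×21 rectangle (area 84.00 mm²); the cone at (2.5, 9.5) contributes a regular 32-gon of circumradius 8.459 (interpolated between r1=11 and r2=8 at t=0.847) (area = (32/2)·8.459²·sin(360°/32) = 223.36 mm²); the cube at (10, 8.5) is not intersected at this z (z outside [0, 9]); After the difference (first − rest): starting from the 4×21 cube (84.00 mm²), the cone at (2.5, 9.5) partially overlaps it — only the 66.69 mm² overlap (of its 223.36 mm²) is removed, clipping the outline — area = 17.31 mm². Checking containment: at z = 9.24 the cross-section extends beyond the z = 8.4 cross-section by about 1.77 mm².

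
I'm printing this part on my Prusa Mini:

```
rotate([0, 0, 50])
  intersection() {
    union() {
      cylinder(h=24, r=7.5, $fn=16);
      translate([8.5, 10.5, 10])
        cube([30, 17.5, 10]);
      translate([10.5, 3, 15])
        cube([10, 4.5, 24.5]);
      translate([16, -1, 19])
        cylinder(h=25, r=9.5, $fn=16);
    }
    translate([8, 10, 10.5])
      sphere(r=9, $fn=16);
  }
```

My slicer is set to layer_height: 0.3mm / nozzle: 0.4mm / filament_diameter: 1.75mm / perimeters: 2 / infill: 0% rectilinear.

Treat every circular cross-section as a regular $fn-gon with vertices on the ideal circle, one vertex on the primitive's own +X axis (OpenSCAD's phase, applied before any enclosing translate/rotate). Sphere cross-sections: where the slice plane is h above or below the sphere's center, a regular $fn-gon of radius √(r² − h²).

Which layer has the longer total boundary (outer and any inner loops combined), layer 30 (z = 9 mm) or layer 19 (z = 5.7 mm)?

Layer 30 (z = 9): the r=7.5 cylinder gives a regular 16-gon of circumradius 7.5 (constant along its height) (perimeter = 2·16·7.500·sin(180°/16) = 46.82 mm); the cube at (8.5, 10.5) is not intersected at this z (z outside [10, 20]); the cube at (10.5, 3) is absent (z outside [15, 39.5]); the cylinder at (16, -1) is not intersected at this z (z outside [19, 44]); Combining (union): only the r=7.5 cylinder is present, so the union is just that shape — boundary = 46.82 mm; the sphere at (8, 10): section is a regular 16-gon, circumradius = √(r²−h²) = √(9²−1.5²) = 8.874 (perimeter = 2·16·8.874·sin(180°/16) = 55.40 mm); Taking the intersection: the r=9 sphere at (8, 10) partially overlaps the result so far; clipping to the common part keeps 22.49 mm² — boundary = 21.23 mm; (rotated 50° about Z; rotation is an isometry so areas/perimeters/island counts are preserved). So its perimeter = 21.23 mm. Layer 19 (z = 5.7): the r=7.5 cylinder gives a regular 16-gon of circumradius 7.5 (constant along its height) (perimeter = 2·16·7.500·sin(180°/16) = 46.82 mm); the cube at (8.5, 10.5) does not reach this height (z outside [10, 20]); the cube at (10.5, 3) does not reach this height (z outside [15, 39.5]); the cylinder at (16, -1) is not intersected at this z (z outside [19, 44]); Combining (union): only the r=7.5 cylinder is present, so the union is just that shape — boundary = 46.82 mm; the r=9 sphere at (8, 10) slices to a regular 16-gon of circumradius 7.613 (√(r²−h²) with h=4.8 from center) (perimeter = 2·16·7.613·sin(180°/16) = 47.53 mm); After intersecting: the r=9 sphere at (8, 10) partially overlaps that combined region; clipping to the common part keeps 10.94 mm² — boundary = 16.24 mm; (whole slice rotated 50° about Z — lengths, areas and connectivity unchanged). So its perimeter = 16.24 mm. Layer 30 is larger (21.23 vs 16.24 mm).

layer 30 (z = 9 mm)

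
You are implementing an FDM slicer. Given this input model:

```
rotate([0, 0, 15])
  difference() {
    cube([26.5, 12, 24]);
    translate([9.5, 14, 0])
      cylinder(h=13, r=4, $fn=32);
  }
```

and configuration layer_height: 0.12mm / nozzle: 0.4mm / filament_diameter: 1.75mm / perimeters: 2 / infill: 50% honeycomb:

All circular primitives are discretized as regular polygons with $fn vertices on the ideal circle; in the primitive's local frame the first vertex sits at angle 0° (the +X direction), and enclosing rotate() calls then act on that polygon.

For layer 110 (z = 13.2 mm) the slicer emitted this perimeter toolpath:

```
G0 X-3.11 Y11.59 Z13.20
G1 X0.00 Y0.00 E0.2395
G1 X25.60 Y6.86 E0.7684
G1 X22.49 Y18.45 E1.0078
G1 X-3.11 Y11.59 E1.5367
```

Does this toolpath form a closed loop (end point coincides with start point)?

Start point (G0): (-3.11, 11.59). End point (last G1): the path returns to the start — closed.

yes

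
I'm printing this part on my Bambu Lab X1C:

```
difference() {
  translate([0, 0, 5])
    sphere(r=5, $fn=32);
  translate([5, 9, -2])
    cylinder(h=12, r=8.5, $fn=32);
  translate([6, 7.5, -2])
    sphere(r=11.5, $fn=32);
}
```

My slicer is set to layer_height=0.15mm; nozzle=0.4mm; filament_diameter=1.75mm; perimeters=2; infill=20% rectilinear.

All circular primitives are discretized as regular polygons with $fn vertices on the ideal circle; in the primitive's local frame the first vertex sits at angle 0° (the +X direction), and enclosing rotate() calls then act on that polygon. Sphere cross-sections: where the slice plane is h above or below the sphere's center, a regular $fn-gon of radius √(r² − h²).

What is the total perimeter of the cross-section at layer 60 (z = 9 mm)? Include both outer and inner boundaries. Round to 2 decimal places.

18.37 mm

At z = 9 mm: the sphere: section is a regular 32-gon, circumradius = √(r²−h²) = √(5²−4²) = 3.000 (perimeter = 2·32·3.000·sin(180°/32) = 18.82 mm); the cylinder at (5, 9): section is a regular 32-gon, circumradius r=8.5 (perimeter = 2·32·8.500·sin(180°/32) = 53.32 mm); the r=11.5 sphere at (6, 7.5) slices to a regular 32-gon of circumradius 3.354 (√(r²−h²) with h=11 from center) (perimeter = 2·32·3.354·sin(180°/32) = 21.04 mm); Subtracting the remaining from the first: starting from the r=5 sphere, the r=8.5 cylinder at (5, 9) partially overlaps it — only the 3.40 mm² overlap (of its 225.52 mm²) is removed, clipping the outline; the r=11.5 sphere at (6, 7.5) misses the remaining region (no effect) — boundary = 18.37 mm. Overall, the cross-section is a single solid region. Total boundary length (outer) = 18.37 mm.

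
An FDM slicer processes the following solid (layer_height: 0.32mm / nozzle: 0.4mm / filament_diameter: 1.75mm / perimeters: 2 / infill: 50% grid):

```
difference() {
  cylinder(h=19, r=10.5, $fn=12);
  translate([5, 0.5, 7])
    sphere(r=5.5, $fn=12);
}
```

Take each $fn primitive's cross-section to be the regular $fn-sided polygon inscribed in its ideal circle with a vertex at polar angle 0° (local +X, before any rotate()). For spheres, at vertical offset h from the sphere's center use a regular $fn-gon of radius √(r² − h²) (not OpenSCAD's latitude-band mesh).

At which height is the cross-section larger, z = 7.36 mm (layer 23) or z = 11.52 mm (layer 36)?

Layer 23 (z = 7.36): the r=10.5 cylinder gives a regular 12-gon of circumradius 10.5 (constant along its height) (area = (12/2)·10.500²·sin(360°/12) = 330.75 mm²); the r=5.5 sphere at (5, 0.5) contributes a regular 12-gon of circumradius √(5.5²−0.36²) = 5.488 (area = (12/2)·5.488²·sin(360°/12) = 90.36 mm²); Taking the first minus the rest: starting from the r=10.5 cylinder (330.75 mm²), the r=5.5 sphere at (5, 0.5) partially overlaps it — only the 90.00 mm² overlap (of its 90.36 mm²) is removed, clipping the outline — area = 240.75 mm². So its area = 240.75 mm². Layer 36 (z = 11.52): the r=10.5 cylinder contributes a regular 12-gon of circumradius 10.5 (area = (12/2)·10.500²·sin(360°/12) = 330.75 mm²); the r=5.5 sphere at (5, 0.5) contributes a regular 12-gon of circumradius √(5.5²−4.52²) = 3.134 (area = (12/2)·3.134²·sin(360°/12) = 29.46 mm²); Taking the first minus the rest: starting from the r=10.5 cylinder (330.75 mm²), the r=5.5 sphere at (5, 0.5) lies wholly inside it (removes its full 29.46 mm² and its 19.46 mm outline becomes a hole wall) — area = 301.29 mm². So its area = 301.29 mm². Layer 36 is larger (301.29 vs 240.75 mm²).

layer 36 (z = 11.52 mm)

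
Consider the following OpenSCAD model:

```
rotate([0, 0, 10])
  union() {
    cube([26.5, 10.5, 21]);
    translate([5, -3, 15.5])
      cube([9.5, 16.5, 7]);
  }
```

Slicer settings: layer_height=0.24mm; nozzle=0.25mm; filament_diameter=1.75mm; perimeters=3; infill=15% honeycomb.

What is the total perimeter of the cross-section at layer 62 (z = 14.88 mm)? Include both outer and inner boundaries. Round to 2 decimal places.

At z = 14.88 mm: the cube is present — its section is the full 26.5×10.5 rectangle (perimeter 74.00 mm); the cube at (5, -3) is not intersected at this z (z outside [15.5, 22.5]); Combining (union): only the 26.5×10.5 cube is present, so the union is just that shape — boundary = 74.00 mm; (whole slice rotated 10° about Z — lengths, areas and connectivity unchanged). Overall, the cross-section is a single solid region. Total boundary length (outer) = 74.00 mm.

74.00 mm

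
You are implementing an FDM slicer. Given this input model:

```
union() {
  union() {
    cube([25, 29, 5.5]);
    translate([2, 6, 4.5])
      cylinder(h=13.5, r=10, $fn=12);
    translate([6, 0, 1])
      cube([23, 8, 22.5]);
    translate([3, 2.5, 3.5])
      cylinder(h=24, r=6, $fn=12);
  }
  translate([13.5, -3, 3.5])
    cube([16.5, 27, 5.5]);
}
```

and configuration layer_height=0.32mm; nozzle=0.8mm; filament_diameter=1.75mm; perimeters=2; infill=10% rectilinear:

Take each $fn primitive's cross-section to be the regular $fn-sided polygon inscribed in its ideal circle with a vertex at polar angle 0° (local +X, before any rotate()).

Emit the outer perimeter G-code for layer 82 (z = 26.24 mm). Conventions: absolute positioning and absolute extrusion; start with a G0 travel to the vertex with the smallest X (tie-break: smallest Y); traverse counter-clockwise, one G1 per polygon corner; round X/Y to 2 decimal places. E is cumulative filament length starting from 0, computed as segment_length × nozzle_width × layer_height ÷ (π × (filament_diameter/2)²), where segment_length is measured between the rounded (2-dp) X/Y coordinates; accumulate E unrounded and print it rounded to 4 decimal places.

At z = 26.24 mm: the cube is absent (z outside [0, 5.5]); the cylinder at (2, 6) does not reach this height (z outside [4.5, 18]); the cube at (6, 0) is not intersected at this z (z outside [1, 23.5]); the cylinder at (3, 2.5): section is a regular 12-gon, circumradius r=6; Combining (union): only the r=6 cylinder at (3, 2.5) is present, so the union is just that shape — 1 connected region; the cube at (13.5, -3) is absent (z outside [3.5, 9]); Merging all regions: only that combined region is present, so the union is just that shape — 1 connected region. The outline is a single polygon with 12 vertices. Extrusion per mm of travel: 0.8 × 0.32 / (π × 0.875²) = 0.106432. Accumulating E over each segment gives final E = 3.9682.

G0 X-3.00 Y2.50 Z26.24
G1 X-2.20 Y-0.50 E0.3305
G1 X0.00 Y-2.70 E0.6616
G1 X3.00 Y-3.50 E0.9921
G1 X6.00 Y-2.70 E1.3225
G1 X8.20 Y-0.50 E1.6536
G1 X9.00 Y2.50 E1.9841
G1 X8.20 Y5.50 E2.3146
G1 X6.00 Y7.70 E2.6457
G1 X3.00 Y8.50 E2.9762
G1 X0.00 Y7.70 E3.3066
G1 X-2.20 Y5.50 E3.6377
G1 X-3.00 Y2.50 E3.9682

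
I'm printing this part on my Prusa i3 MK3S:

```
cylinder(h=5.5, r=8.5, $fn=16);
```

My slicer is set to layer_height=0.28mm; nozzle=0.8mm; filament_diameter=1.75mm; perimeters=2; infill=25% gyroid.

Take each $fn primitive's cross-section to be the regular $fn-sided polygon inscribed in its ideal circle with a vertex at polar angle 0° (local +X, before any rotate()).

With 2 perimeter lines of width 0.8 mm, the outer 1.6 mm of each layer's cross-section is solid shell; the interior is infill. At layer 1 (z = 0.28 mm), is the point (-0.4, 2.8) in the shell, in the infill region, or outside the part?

At z = 0.28 mm: the r=8.5 cylinder gives a regular 16-gon of circumradius 8.5 (constant along its height). Overall, the cross-section is a single solid region. The nearest boundary edge runs (0.00, 8.50)→(-3.25, 7.85); distance from the point to it = 5.51 mm. The point is inside the cross-section and 5.51 mm from the nearest boundary — more than the 1.6 mm shell width (2 × 0.8), so it's in the infill interior.

infill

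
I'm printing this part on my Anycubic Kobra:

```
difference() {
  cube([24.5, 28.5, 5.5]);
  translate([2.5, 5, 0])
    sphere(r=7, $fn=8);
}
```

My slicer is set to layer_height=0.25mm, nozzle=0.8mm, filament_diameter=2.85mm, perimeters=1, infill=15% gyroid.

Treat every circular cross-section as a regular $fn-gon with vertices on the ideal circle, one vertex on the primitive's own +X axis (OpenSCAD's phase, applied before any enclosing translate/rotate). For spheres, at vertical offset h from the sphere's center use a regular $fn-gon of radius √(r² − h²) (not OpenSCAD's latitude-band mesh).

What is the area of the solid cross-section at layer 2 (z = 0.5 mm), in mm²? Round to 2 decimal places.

At z = 0.5 mm: the 24.5×28.5 cube contributes its full rectangle (area 698.25 mm²); the sphere at (2.5, 5): section is a regular 8-gon, circumradius = √(r²−h²) = √(7²−0.5²) = 6.982 (area = (8/2)·6.982²·sin(360°/8) = 137.89 mm²); Subtracting the remaining from the first: starting from the 24.5×28.5 cube (698.25 mm²), the r=7 sphere at (2.5, 5) partially overlaps it — only the 92.86 mm² overlap (of its 137.89 mm²) is removed, clipping the outline — area = 605.39 mm². Overall, the cross-section is a single solid region. Net area = 605.39 mm².

605.39 mm²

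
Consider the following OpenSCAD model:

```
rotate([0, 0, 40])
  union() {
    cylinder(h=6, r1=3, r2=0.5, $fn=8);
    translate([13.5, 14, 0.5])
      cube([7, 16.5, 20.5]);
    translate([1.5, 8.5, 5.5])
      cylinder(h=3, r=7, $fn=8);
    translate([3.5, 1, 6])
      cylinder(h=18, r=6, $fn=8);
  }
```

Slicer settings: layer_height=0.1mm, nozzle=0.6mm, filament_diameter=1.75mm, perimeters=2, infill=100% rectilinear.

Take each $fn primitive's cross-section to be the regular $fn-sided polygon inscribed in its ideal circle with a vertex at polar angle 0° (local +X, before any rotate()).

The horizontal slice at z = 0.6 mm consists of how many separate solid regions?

At z = 0.6 mm: the cone: at t=0.100 of its height the radius interpolates to r₁+(r₂−r₁)t = 2.750, giving a regular 8-gon of that circumradius; the 7×16.5 cube at (13.5, 14) contributes its full rectangle; the cylinder at (1.5, 8.5) is absent (z outside [5.5, 8.5]); the cylinder at (3.5, 1) is absent (z outside [6, 24]); Combining (union): the 2 present regions are separate (no shared area or edge), so areas and boundary lengths simply add and each stays a separate island — 2 connected regions; (whole slice rotated 40° about Z — lengths, areas and connectivity unchanged). The result has 2 disconnected regions.

2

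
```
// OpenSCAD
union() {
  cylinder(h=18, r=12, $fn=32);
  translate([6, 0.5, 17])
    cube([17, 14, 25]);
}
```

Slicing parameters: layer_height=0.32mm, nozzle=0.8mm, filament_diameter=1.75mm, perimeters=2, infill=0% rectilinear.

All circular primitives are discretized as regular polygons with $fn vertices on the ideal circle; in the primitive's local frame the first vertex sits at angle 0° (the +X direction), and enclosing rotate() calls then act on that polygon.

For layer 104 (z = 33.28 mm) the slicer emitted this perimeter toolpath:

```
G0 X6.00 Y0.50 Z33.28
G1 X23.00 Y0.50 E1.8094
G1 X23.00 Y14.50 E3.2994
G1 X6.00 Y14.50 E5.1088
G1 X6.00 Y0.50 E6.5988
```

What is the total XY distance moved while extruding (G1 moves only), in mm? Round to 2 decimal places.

Sum the Euclidean lengths of each G1 segment: total = 62.00 mm.

62.00 mm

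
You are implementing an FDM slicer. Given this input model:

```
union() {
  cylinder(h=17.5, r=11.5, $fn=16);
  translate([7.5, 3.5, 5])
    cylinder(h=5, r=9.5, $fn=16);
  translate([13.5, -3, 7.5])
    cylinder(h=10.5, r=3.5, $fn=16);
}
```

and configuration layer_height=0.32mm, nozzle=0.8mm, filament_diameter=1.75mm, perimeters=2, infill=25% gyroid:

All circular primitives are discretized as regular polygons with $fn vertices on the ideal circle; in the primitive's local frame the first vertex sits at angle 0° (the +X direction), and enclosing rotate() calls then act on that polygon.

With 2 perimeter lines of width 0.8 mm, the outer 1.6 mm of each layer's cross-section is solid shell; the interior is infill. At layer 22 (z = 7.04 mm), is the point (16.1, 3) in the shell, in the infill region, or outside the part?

shell

At z = 7.04 mm: the r=11.5 cylinder contributes a regular 16-gon of circumradius 11.5; the r=9.5 cylinder at (7.5, 3.5) gives a regular 16-gon of circumradius 9.5 (constant along its height); the cylinder at (13.5, -3) is not intersected at this z (z outside [7.5, 18]); Merging all regions: the regions partially overlap (shared area 168.42 mm²), so overlapping operands fuse into one piece — 1 connected region. Overall, the cross-section is a single solid region. The nearest boundary edge runs (17.00, 3.50)→(16.28, -0.14); distance from the point to it = 0.79 mm. The point is inside the cross-section, 0.79 mm from the nearest boundary — within the 1.6 mm shell band (2 × 0.8).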